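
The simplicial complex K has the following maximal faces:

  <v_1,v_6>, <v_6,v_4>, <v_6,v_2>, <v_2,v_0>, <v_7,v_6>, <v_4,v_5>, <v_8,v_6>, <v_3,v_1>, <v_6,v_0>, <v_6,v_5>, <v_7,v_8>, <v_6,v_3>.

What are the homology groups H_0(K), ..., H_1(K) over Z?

Fix the vertex order v_0 < v_1 < v_2 < v_3 < v_4 < v_5 < v_6 < v_7 < v_8 and write every simplex with vertices in increasing order. Then dim K = 1 and the simplices of K are:

  0-simplices (9): [v_0], [v_1], [v_2], [v_3], [v_4], [v_5], [v_6], [v_7], [v_8]
  1-simplices (12): [v_0,v_2], [v_0,v_6], [v_1,v_3], [v_1,v_6], [v_2,v_6], [v_3,v_6], [v_4,v_5], [v_4,v_6], [v_5,v_6], [v_6,v_7], [v_6,v_8], [v_7,v_8]

Hence C_0 ≅ Z^9, C_1 ≅ Z^12.

∂_1: C_1 → C_0 sends each edge [p,q] (with p < q) to q − p. For instance
  ∂[v_0,v_2] = [v_2] − [v_0].
The 9×12 boundary matrix has rank 8 and Smith normal form diag(1,1,1,1,1,1,1,1).

Computing H_k = (kernel of ∂_k) / (image of ∂_{k+1}):

  H_0: rank C_0 − rank ∂_1 = 9 − 8 = 1, and the invariant factors of ∂_1 are all 1, so H_0 = Z.
  H_1: rank ker ∂_1 − rank ∂_2 = (12 − 8) − 0 = 4, and there is no ∂_2, so H_1 = Z^4.

As a check, the Euler characteristic is 9 − 12 = -3, which agrees with 1 − 4 = -3.
(K is a triangulation of a wedge of 4 circles.)

H_0 = Z,  H_1 = Z^4.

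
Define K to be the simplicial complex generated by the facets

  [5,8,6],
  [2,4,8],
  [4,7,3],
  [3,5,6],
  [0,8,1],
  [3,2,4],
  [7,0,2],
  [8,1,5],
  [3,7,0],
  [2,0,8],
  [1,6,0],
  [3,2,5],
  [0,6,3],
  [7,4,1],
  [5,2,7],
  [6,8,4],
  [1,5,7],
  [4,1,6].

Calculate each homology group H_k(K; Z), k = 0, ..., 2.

H_0 = Z,  H_1 = Z ⊕ Z/2,  H_2 = 0.

Order the vertices as 0 < 1 < 2 < 3 < 4 < 5 < 6 < 7 < 8. Listing each simplex with vertices in this order, K has dimension 2 with simplices:

  0-simplices (9): [0], [1], [2], [3], [4], [5], [6], [7], [8]
  1-simplices (27): (27 of them)
  2-simplices (18): [0,1,6], [0,1,8], [0,2,7], [0,2,8], [0,3,6], [0,3,7], [1,4,6], [1,4,7], [1,5,7], [1,5,8], [2,3,4], [2,3,5], [2,4,8], [2,5,7], [3,4,7], [3,5,6], [4,6,8], [5,6,8]

so the chain groups are C_0 ≅ Z^9, C_1 ≅ Z^27, C_2 ≅ Z^18.

Boundary ∂_1: C_1 → C_0 is given by ∂[p,q] = [q] − [p].
As a 9×27 matrix over Z this has rank 8, with invariant factors (1,1,1,1,1,1,1,1).

∂_2: C_2 → C_1 sends each 2-simplex [p,q,r] to [q,r] − [p,r] + [p,q]. For instance
  ∂[1,5,7] = [5,7] − [1,7] + [1,5],
  ∂[0,1,6] = [1,6] − [0,6] + [0,1].
This gives a 27×18 integer matrix of rank 18; reducing to Smith normal form yields diagonal entries (1,1,1,1,1,1,1,1,1,1,1,1,1,1,1,1,1,2).

Computing H_k = (kernel of ∂_k) / (image of ∂_{k+1}):

  H_0: rank C_0 − rank ∂_1 = 9 − 8 = 1, and the invariant factors of ∂_1 are all 1, so H_0 = Z.
  H_1: rank ker ∂_1 − rank ∂_2 = (27 − 8) − 18 = 1, and ∂_2 has invariant factor 2 > 1, so H_1 = Z ⊕ Z/2.
  H_2: rank ker ∂_2 − rank ∂_3 = (18 − 18) − 0 = 0, and there is no ∂_3, so H_2 = 0.

(K is a triangulation of the Klein bottle.)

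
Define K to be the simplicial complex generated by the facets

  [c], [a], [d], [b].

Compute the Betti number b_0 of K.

We work with the vertex ordering a < b < c < d. The simplices of K, each written with vertices in increasing order, are:

  0-simplices (4): a, b, c, d

so the chain groups are C_0 ≅ Z^4.

From H_k ≅ ker(∂_k) / im(∂_{k+1}) we obtain:

  H_0: rank C_0 − rank ∂_1 = 4 − 0 = 4, and there is no ∂_1, so H_0 = Z^4.

(K is a triangulation of a set of 4 points.)

Hence the Betti numbers are b_0 = 4.

b_0 = 4.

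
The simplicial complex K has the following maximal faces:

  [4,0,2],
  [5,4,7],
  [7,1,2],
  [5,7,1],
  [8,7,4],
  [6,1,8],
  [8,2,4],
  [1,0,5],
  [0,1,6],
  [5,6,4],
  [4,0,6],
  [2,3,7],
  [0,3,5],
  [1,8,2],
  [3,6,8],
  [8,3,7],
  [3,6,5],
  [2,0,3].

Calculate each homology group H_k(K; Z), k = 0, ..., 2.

H_0 ≅ Z,  H_1 ≅ Z ⊕ Z/2,  H_2 = 0.

We work with the vertex ordering 0 < 1 < 2 < 3 < 4 < 5 < 6 < 7 < 8. The simplices of K, each written with vertices in increasing order, are:

  0-simplices (9): [0], [1], [2], [3], [4], [5], [6], [7], [8]
  1-simplices (27): (27 of them)
  2-simplices (18): [0,1,5], [0,1,6], [0,2,3], [0,2,4], [0,3,5], [0,4,6], [1,2,7], [1,2,8], [1,5,7], [1,6,8], [2,3,7], [2,4,8], [3,5,6], [3,6,8], [3,7,8], [4,5,6], [4,5,7], [4,7,8]

giving chain groups C_0 ≅ Z^9, C_1 ≅ Z^27, C_2 ≅ Z^18.

∂_1: C_1 → C_0 is given by ∂[p,q] = [q] − [p]. For instance
  ∂[5,6] = [6] − [5].
As a 9×27 matrix over Z this has rank 8, with invariant factors (1,1,1,1,1,1,1,1).

The boundary map ∂_2: C_2 → C_1 acts by ∂[p,q,r] = [q,r] − [p,r] + [p,q]. For instance
  ∂[1,2,8] = [2,8] − [1,8] + [1,2],
  ∂[0,1,6] = [1,6] − [0,6] + [0,1].
The resulting 27×18 matrix has rank 18, and its Smith normal form has invariant factors (1,1,1,1,1,1,1,1,1,1,1,1,1,1,1,1,1,2).

Now H_k = ker ∂_k / im ∂_{k+1}, so:

  H_0: rank C_0 − rank ∂_1 = 9 − 8 = 1, and the invariant factors of ∂_1 are all 1, so H_0 = Z.
  H_1: rank ker ∂_1 − rank ∂_2 = (27 − 8) − 18 = 1, and ∂_2 has invariant factor 2 > 1, so H_1 = Z ⊕ Z/2.
  H_2: rank ker ∂_2 − rank ∂_3 = (18 − 18) − 0 = 0, and there is no ∂_3, so H_2 = 0.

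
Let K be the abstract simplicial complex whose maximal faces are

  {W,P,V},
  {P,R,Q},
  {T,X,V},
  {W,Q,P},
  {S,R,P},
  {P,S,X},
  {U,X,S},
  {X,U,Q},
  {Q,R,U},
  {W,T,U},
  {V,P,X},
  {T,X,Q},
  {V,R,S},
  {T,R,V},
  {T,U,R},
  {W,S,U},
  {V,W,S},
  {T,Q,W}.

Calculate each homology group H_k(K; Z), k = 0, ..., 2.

H_0 ≅ Z,  H_1 ≅ Z ⊕ Z/2Z,  H_2 = 0.

Fix the vertex order P < Q < R < S < T < U < V < W < X and write every simplex with vertices in increasing order. Then dim K = 2 and the simplices of K are:

  0-simplices (9): P, Q, R, S, T, U, V, W, X
  1-simplices (27): PQ, PR, PS, PV, PW, PX, QR, QT, QU, QW, QX, RS, RT, RU, RV, SU, SV, SW, SX, TU, TV, TW, TX, UW, UX, VW, VX
  2-simplices (18): PQR, PQW, PRS, PSX, PVW, PVX, QRU, QTW, QTX, QUX, RSV, RTU, RTV, SUW, SUX, SVW, TUW, TVX

Hence C_0 ≅ Z^9, C_1 ≅ Z^27, C_2 ≅ Z^18.

∂_1: C_1 → C_0 sends each edge [p,q] (with p < q) to q − p.
This gives a 9×27 integer matrix of rank 8; reducing to Smith normal form yields diagonal entries (1,1,1,1,1,1,1,1).

The boundary map ∂_2: C_2 → C_1 maps a triangle to the signed sum of its edges. For instance
  ∂QUX = UX − QX + QU,
  ∂RTV = TV − RV + RT.
The 27×18 boundary matrix has rank 18 and Smith normal form diag(1,1,1,1,1,1,1,1,1,1,1,1,1,1,1,1,1,2).

Now H_k = ker ∂_k / im ∂_{k+1}, so:

  H_0: rank C_0 − rank ∂_1 = 9 − 8 = 1, and the invariant factors of ∂_1 are all 1, so H_0 ≅ Z.
  H_1: rank ker ∂_1 − rank ∂_2 = (27 − 8) − 18 = 1, and ∂_2 has invariant factor 2 > 1, so H_1 ≅ Z ⊕ Z/2Z.
  H_2: rank ker ∂_2 − rank ∂_3 = (18 − 18) − 0 = 0, and there is no ∂_3, so H_2 ≅ 0.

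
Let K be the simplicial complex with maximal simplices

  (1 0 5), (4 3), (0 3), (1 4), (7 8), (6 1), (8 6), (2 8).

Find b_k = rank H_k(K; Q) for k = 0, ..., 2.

b_0 = 1, b_1 = 1, b_2 = 0.

Fix the vertex order 0 < 1 < 2 < 3 < 4 < 5 < 6 < 7 < 8 and write every simplex with vertices in increasing order. Then dim K = 2 and the simplices of K are:

  0-simplices (9): [0], [1], [2], [3], [4], [5], [6], [7], [8]
  1-simplices (10): [0,1], [0,3], [0,5], [1,4], [1,5], [1,6], [2,8], [3,4], [6,8], [7,8]
  2-simplices (1): [0,1,5]

so the chain groups are C_0 ≅ Z^9, C_1 ≅ Z^10, C_2 ≅ Z^1.

The boundary map ∂_1: C_1 → C_0 maps an edge to its endpoints' difference, ∂[p,q] = q − p.
As a 9×10 matrix over Z this has rank 8, with invariant factors (1,1,1,1,1,1,1,1).

Boundary ∂_2: C_2 → C_1 maps a triangle to the signed sum of its edges. For instance
  ∂[0,1,5] = [1,5] − [0,5] + [0,1].
As a 10×1 matrix over Z this has rank 1, with invariant factors (1).

Reading off H_k = ker ∂_k / im ∂_{k+1}:

  H_0: rank C_0 − rank ∂_1 = 9 − 8 = 1, and the invariant factors of ∂_1 are all 1, so H_0 ≅ Z.
  H_1: rank ker ∂_1 − rank ∂_2 = (10 − 8) − 1 = 1, and the invariant factors of ∂_2 are all 1, so H_1 ≅ Z.
  H_2: rank ker ∂_2 − rank ∂_3 = (1 − 1) − 0 = 0, and there is no ∂_3, so H_2 ≅ 0.

As a check, the Euler characteristic is 9 − 10 + 1 = 0, which agrees with 1 − 1 + 0 = 0.

Hence the Betti numbers are b_0 = 1, b_1 = 1, b_2 = 0.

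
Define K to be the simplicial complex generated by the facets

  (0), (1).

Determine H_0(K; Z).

H_0 ≅ Z^2.

Fix the vertex order 0 < 1 and write every simplex with vertices in increasing order. Then dim K = 0 and the simplices of K are:

  0-simplices (2): [0], [1]

so the chain groups are C_0 ≅ Z^2.

Computing H_k = (kernel of ∂_k) / (image of ∂_{k+1}):

  H_0: rank C_0 − rank ∂_1 = 2 − 0 = 2, and there is no ∂_1, so H_0 ≅ Z^2.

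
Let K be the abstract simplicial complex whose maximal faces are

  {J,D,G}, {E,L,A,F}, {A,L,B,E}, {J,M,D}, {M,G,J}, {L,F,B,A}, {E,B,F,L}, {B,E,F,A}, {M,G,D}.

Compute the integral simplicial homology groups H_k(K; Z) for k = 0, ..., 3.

H_0 ≅ Z^2,  H_1 = 0,  H_2 ≅ Z,  H_3 ≅ Z.

Take the total order A < B < D < E < F < G < J < L < M on the vertex set. Then K (dimension 3) consists of the simplices:

  0-simplices (9): A, B, D, E, F, G, J, L, M
  1-simplices (16): AB, AE, AF, AL, BE, BF, BL, DG, DJ, DM, EF, EL, FL, GJ, GM, JM
  2-simplices (14): ABE, ABF, ABL, AEF, AEL, AFL, BEF, BEL, BFL, DGJ, DGM, DJM, EFL, GJM
  3-simplices (5): ABEF, ABEL, ABFL, AEFL, BEFL

Hence C_0 ≅ Z^9, C_1 ≅ Z^16, C_2 ≅ Z^14, C_3 ≅ Z^5.

∂_1: C_1 → C_0 maps an edge to its endpoints' difference, ∂[p,q] = q − p. For instance
  ∂DM = M − D.
The 9×16 boundary matrix has rank 7 and Smith normal form diag(1,1,1,1,1,1,1).

Boundary ∂_2: C_2 → C_1 sends each 2-simplex [p,q,r] to [q,r] − [p,r] + [p,q]. For instance
  ∂DGJ = GJ − DJ + DG,
  ∂BFL = FL − BL + BF.
The resulting 16×14 matrix has rank 9, and its Smith normal form has invariant factors (1,1,1,1,1,1,1,1,1).

Boundary ∂_3: C_3 → C_2 sends each 3-simplex σ to the alternating sum Σ_i (−1)^i (σ with its i-th vertex removed). For instance
  ∂ABEL = BEL − AEL + ABL − ABE,
  ∂ABEF = BEF − AEF + ABF − ABE.
The 14×5 boundary matrix has rank 4 and Smith normal form diag(1,1,1,1).

Computing H_k = (kernel of ∂_k) / (image of ∂_{k+1}):

  H_0: rank C_0 − rank ∂_1 = 9 − 7 = 2, and the invariant factors of ∂_1 are all 1, so H_0 = Z^2.
  H_1: rank ker ∂_1 − rank ∂_2 = (16 − 7) − 9 = 0, and the invariant factors of ∂_2 are all 1, so H_1 = 0.
  H_2: rank ker ∂_2 − rank ∂_3 = (14 − 9) − 4 = 1, and the invariant factors of ∂_3 are all 1, so H_2 = Z.
  H_3: rank ker ∂_3 − rank ∂_4 = (5 − 4) − 0 = 1, and there is no ∂_4, so H_3 = Z.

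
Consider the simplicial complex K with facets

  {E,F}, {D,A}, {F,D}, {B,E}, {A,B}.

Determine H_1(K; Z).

H_1 = Z.

Take the total order A < B < D < E < F on the vertex set. Then K (dimension 1) consists of the simplices:

  0-simplices (5): A, B, D, E, F
  1-simplices (5): AB, AD, BE, DF, EF

Hence C_0 ≅ Z^5, C_1 ≅ Z^5.

The boundary map ∂_1: C_1 → C_0 is given by ∂[p,q] = [q] − [p]. For instance
  ∂AD = D − A.
This gives a 5×5 integer matrix of rank 4; reducing to Smith normal form yields diagonal entries (1,1,1,1).

Computing H_k = (kernel of ∂_k) / (image of ∂_{k+1}):

  H_1: rank ker ∂_1 − rank ∂_2 = (5 − 4) − 0 = 1, and there is no ∂_2, so H_1 = Z.

(K is a triangulation of the circle S^1.)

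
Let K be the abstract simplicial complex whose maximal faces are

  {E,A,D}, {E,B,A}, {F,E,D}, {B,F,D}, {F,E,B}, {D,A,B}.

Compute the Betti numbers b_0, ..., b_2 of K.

Order the vertices as A < B < D < E < F. Listing each simplex with vertices in this order, K has dimension 2 with simplices:

  0-simplices (5): A, B, D, E, F
  1-simplices (9): AB, AD, AE, BD, BE, BF, DE, DF, EF
  2-simplices (6): ABD, ABE, ADE, BDF, BEF, DEF

so the chain groups are C_0 ≅ Z^5, C_1 ≅ Z^9, C_2 ≅ Z^6.

Boundary ∂_1: C_1 → C_0 maps an edge to its endpoints' difference, ∂[p,q] = q − p.
This gives a 5×9 integer matrix of rank 4; reducing to Smith normal form yields diagonal entries (1,1,1,1).

The boundary map ∂_2: C_2 → C_1 maps a triangle to the signed sum of its edges. For instance
  ∂BDF = DF − BF + BD,
  ∂DEF = EF − DF + DE.
As a 9×6 matrix over Z this has rank 5, with invariant factors (1,1,1,1,1).

From H_k ≅ ker(∂_k) / im(∂_{k+1}) we obtain:

  H_0: rank C_0 − rank ∂_1 = 5 − 4 = 1, and the invariant factors of ∂_1 are all 1, so H_0 = Z.
  H_1: rank ker ∂_1 − rank ∂_2 = (9 − 4) − 5 = 0, and the invariant factors of ∂_2 are all 1, so H_1 = 0.
  H_2: rank ker ∂_2 − rank ∂_3 = (6 − 5) − 0 = 1, and there is no ∂_3, so H_2 = Z.

As a check, the Euler characteristic is 5 − 9 + 6 = 2, which agrees with 1 − 0 + 1 = 2.
(K is a triangulation of the 2-sphere S^2.)

Hence the Betti numbers are b_0 = 1, b_1 = 0, b_2 = 1.

b_0 = 1, b_1 = 0, b_2 = 1.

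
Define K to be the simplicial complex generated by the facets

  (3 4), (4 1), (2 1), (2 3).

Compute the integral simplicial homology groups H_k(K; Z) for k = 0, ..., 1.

H_0 = Z,  H_1 = Z.

We work with the vertex ordering 1 < 2 < 3 < 4. The simplices of K, each written with vertices in increasing order, are:

  0-simplices (4): [1], [2], [3], [4]
  1-simplices (4): [1,2], [1,4], [2,3], [3,4]

giving chain groups C_0 ≅ Z^4, C_1 ≅ Z^4.

∂_1: C_1 → C_0 sends each edge [p,q] (with p < q) to q − p.
The 4×4 boundary matrix has rank 3 and Smith normal form diag(1,1,1).

Reading off H_k = ker ∂_k / im ∂_{k+1}:

  H_0: rank C_0 − rank ∂_1 = 4 − 3 = 1, and the invariant factors of ∂_1 are all 1, so H_0 = Z.
  H_1: rank ker ∂_1 − rank ∂_2 = (4 − 3) − 0 = 1, and there is no ∂_2, so H_1 = Z.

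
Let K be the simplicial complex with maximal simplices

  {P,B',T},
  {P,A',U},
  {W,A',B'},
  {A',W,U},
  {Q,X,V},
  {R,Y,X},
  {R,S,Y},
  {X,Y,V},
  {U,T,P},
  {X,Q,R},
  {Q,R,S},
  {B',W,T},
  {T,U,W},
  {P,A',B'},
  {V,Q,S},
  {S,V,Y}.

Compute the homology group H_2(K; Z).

We work with the vertex ordering P < Q < R < S < T < U < V < W < X < Y < A' < B'. The simplices of K, each written with vertices in increasing order, are:

  0-simplices (12): [P], [Q], [R], [S], [T], [U], [V], [W], [X], [Y], [A'], [B']
  1-simplices (24): (24 of them)
  2-simplices (16): [P,T,U], [P,T,B'], [P,U,A'], [P,A',B'], [Q,R,S], [Q,R,X], [Q,S,V], [Q,V,X], [R,S,Y], [R,X,Y], [S,V,Y], [T,U,W], [T,W,B'], [U,W,A'], [V,X,Y], [W,A',B']

so the chain groups are C_0 ≅ Z^12, C_1 ≅ Z^24, C_2 ≅ Z^16.

∂_1: C_1 → C_0 is given by ∂[p,q] = [q] − [p]. For instance
  ∂[P,U] = [U] − [P].
This gives a 12×24 integer matrix of rank 10; reducing to Smith normal form yields diagonal entries (1,1,1,1,1,1,1,1,1,1).

The boundary map ∂_2: C_2 → C_1 acts by ∂[p,q,r] = [q,r] − [p,r] + [p,q]. For instance
  ∂[P,T,B'] = [T,B'] − [P,B'] + [P,T],
  ∂[R,S,Y] = [S,Y] − [R,Y] + [R,S].
The resulting 24×16 matrix has rank 14, and its Smith normal form has invariant factors (1,1,1,1,1,1,1,1,1,1,1,1,1,1).

Now H_k = ker ∂_k / im ∂_{k+1}, so:

  H_2: rank ker ∂_2 − rank ∂_3 = (16 − 14) − 0 = 2, and there is no ∂_3, so H_2 = Z^2.

H_2 ≅ Z^2.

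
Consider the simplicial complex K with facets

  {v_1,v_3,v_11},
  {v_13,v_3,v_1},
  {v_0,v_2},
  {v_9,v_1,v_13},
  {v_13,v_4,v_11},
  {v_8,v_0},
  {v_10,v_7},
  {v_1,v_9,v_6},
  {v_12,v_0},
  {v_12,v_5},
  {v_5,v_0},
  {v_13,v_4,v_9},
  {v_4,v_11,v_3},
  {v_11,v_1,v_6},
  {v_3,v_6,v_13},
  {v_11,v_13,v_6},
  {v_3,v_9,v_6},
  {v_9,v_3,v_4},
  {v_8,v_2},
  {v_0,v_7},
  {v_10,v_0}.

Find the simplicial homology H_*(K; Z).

H_0 = Z^2,  H_1 = Z^3 ⊕ Z/2Z,  H_2 = 0.

Take the total order v_0 < v_1 < v_2 < v_3 < v_4 < v_5 < v_6 < v_7 < v_8 < v_9 < v_10 < v_11 < v_12 < v_13 on the vertex set. Then K (dimension 2) consists of the simplices:

  0-simplices (14): [v_0], [v_1], [v_2], [v_3], [v_4], [v_5], [v_6], [v_7], [v_8], [v_9], [v_10], [v_11], [v_12], [v_13]
  1-simplices (27): (27 of them)
  2-simplices (12): (12 of them)

Hence C_0 ≅ Z^14, C_1 ≅ Z^27, C_2 ≅ Z^12.

The boundary map ∂_1: C_1 → C_0 sends each edge [p,q] (with p < q) to q − p. For instance
  ∂[v_4,v_13] = [v_13] − [v_4].
The 14×27 boundary matrix has rank 12 and Smith normal form diag(1,1,1,1,1,1,1,1,1,1,1,1).

∂_2: C_2 → C_1 acts by ∂[p,q,r] = [q,r] − [p,r] + [p,q]. For instance
  ∂[v_1,v_3,v_11] = [v_3,v_11] − [v_1,v_11] + [v_1,v_3],
  ∂[v_1,v_3,v_13] = [v_3,v_13] − [v_1,v_13] + [v_1,v_3].
This gives a 27×12 integer matrix of rank 12; reducing to Smith normal form yields diagonal entries (1,1,1,1,1,1,1,1,1,1,1,2).

Now H_k = ker ∂_k / im ∂_{k+1}, so:

  H_0: rank C_0 − rank ∂_1 = 14 − 12 = 2, and the invariant factors of ∂_1 are all 1, so H_0 ≅ Z^2.
  H_1: rank ker ∂_1 − rank ∂_2 = (27 − 12) − 12 = 3, and ∂_2 has invariant factor 2 > 1, so H_1 ≅ Z^3 ⊕ Z/2Z.
  H_2: rank ker ∂_2 − rank ∂_3 = (12 − 12) − 0 = 0, and there is no ∂_3, so H_2 ≅ 0.

As a check, the Euler characteristic is 14 − 27 + 12 = -1, which agrees with 2 − 3 + 0 = -1.
(K is a triangulation of the disjoint union of a wedge of 3 circles and the real projective plane RP^2.)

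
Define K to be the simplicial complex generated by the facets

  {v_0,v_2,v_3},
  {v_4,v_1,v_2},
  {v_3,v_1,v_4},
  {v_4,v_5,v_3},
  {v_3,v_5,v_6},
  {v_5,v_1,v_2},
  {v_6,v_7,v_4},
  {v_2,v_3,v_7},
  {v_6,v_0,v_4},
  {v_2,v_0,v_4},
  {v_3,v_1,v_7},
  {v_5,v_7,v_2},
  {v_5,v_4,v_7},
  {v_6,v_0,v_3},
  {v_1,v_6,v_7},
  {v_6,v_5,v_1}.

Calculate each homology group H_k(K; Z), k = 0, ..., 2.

H_0 ≅ Z,  H_1 ≅ Z^2,  H_2 ≅ Z.

We work with the vertex ordering v_0 < v_1 < v_2 < v_3 < v_4 < v_5 < v_6 < v_7. The simplices of K, each written with vertices in increasing order, are:

  0-simplices (8): [v_0], [v_1], [v_2], [v_3], [v_4], [v_5], [v_6], [v_7]
  1-simplices (24): (24 of them)
  2-simplices (16): (16 of them)

Hence C_0 ≅ Z^8, C_1 ≅ Z^24, C_2 ≅ Z^16.

The boundary map ∂_1: C_1 → C_0 maps an edge to its endpoints' difference, ∂[p,q] = q − p. For instance
  ∂[v_0,v_4] = [v_4] − [v_0].
As a 8×24 matrix over Z this has rank 7, with invariant factors (1,1,1,1,1,1,1).

Boundary ∂_2: C_2 → C_1 maps a triangle to the signed sum of its edges. For instance
  ∂[v_1,v_6,v_7] = [v_6,v_7] − [v_1,v_7] + [v_1,v_6],
  ∂[v_4,v_5,v_7] = [v_5,v_7] − [v_4,v_7] + [v_4,v_5].
The resulting 24×16 matrix has rank 15, and its Smith normal form has invariant factors (1,1,1,1,1,1,1,1,1,1,1,1,1,1,1).

From H_k ≅ ker(∂_k) / im(∂_{k+1}) we obtain:

  H_0: rank C_0 − rank ∂_1 = 8 − 7 = 1, and the invariant factors of ∂_1 are all 1, so H_0 = Z.
  H_1: rank ker ∂_1 − rank ∂_2 = (24 − 7) − 15 = 2, and the invariant factors of ∂_2 are all 1, so H_1 = Z^2.
  H_2: rank ker ∂_2 − rank ∂_3 = (16 − 15) − 0 = 1, and there is no ∂_3, so H_2 = Z.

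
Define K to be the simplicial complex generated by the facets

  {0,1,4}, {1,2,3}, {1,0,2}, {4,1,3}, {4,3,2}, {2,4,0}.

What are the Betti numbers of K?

Fix the vertex order 0 < 1 < 2 < 3 < 4 and write every simplex with vertices in increasing order. Then dim K = 2 and the simplices of K are:

  0-simplices (5): [0], [1], [2], [3], [4]
  1-simplices (9): [0,1], [0,2], [0,4], [1,2], [1,3], [1,4], [2,3], [2,4], [3,4]
  2-simplices (6): [0,1,2], [0,1,4], [0,2,4], [1,2,3], [1,3,4], [2,3,4]

so the chain groups are C_0 ≅ Z^5, C_1 ≅ Z^9, C_2 ≅ Z^6.

Boundary ∂_1: C_1 → C_0 is given by ∂[p,q] = [q] − [p].
The 5×9 boundary matrix has rank 4 and Smith normal form diag(1,1,1,1).

The boundary map ∂_2: C_2 → C_1 maps a triangle to the signed sum of its edges. For instance
  ∂[0,1,2] = [1,2] − [0,2] + [0,1],
  ∂[1,2,3] = [2,3] − [1,3] + [1,2].
The resulting 9×6 matrix has rank 5, and its Smith normal form has invariant factors (1,1,1,1,1).

Computing H_k = (kernel of ∂_k) / (image of ∂_{k+1}):

  H_0: rank C_0 − rank ∂_1 = 5 − 4 = 1, and the invariant factors of ∂_1 are all 1, so H_0 = Z.
  H_1: rank ker ∂_1 − rank ∂_2 = (9 − 4) − 5 = 0, and the invariant factors of ∂_2 are all 1, so H_1 = 0.
  H_2: rank ker ∂_2 − rank ∂_3 = (6 − 5) − 0 = 1, and there is no ∂_3, so H_2 = Z.

Hence the Betti numbers are b_0 = 1, b_1 = 0, b_2 = 1.

b_0 = 1, b_1 = 0, b_2 = 1.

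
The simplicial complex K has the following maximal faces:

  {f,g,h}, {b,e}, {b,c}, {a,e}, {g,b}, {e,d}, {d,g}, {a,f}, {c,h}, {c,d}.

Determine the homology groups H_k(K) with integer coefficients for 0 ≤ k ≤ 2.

Order the vertices as a < b < c < d < e < f < g < h. Listing each simplex with vertices in this order, K has dimension 2 with simplices:

  0-simplices (8): a, b, c, d, e, f, g, h
  1-simplices (12): ae, af, bc, be, bg, cd, ch, de, dg, fg, fh, gh
  2-simplices (1): fgh

giving chain groups C_0 ≅ Z^8, C_1 ≅ Z^12, C_2 ≅ Z^1.

The boundary map ∂_1: C_1 → C_0 maps an edge to its endpoints' difference, ∂[p,q] = q − p. For instance
  ∂dg = g − d.
The resulting 8×12 matrix has rank 7, and its Smith normal form has invariant factors (1,1,1,1,1,1,1).

∂_2: C_2 → C_1 sends each 2-simplex [p,q,r] to [q,r] − [p,r] + [p,q]. For instance
  ∂fgh = gh − fh + fg.
As a 12×1 matrix over Z this has rank 1, with invariant factors (1).

From H_k ≅ ker(∂_k) / im(∂_{k+1}) we obtain:

  H_0: rank C_0 − rank ∂_1 = 8 − 7 = 1, and the invariant factors of ∂_1 are all 1, so H_0 = Z.
  H_1: rank ker ∂_1 − rank ∂_2 = (12 − 7) − 1 = 4, and the invariant factors of ∂_2 are all 1, so H_1 = Z^4.
  H_2: rank ker ∂_2 − rank ∂_3 = (1 − 1) − 0 = 0, and there is no ∂_3, so H_2 = 0.

H_0 ≅ Z,  H_1 ≅ Z^4,  H_2 = 0.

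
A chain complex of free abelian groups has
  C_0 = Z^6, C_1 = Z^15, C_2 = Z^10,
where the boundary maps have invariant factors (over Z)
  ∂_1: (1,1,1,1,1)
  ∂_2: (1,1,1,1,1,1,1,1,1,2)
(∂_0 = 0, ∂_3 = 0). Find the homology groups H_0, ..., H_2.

H_0: b_0 = 6 − 0 − 5 = 1; torsion from ∂_1 factors > 1: none. So H_0 ≅ Z.
H_1: b_1 = 15 − 5 − 10 = 0; torsion from ∂_2 factors > 1: [2]. So H_1 ≅ Z/2.
H_2: b_2 = 10 − 10 − 0 = 0; torsion from ∂_3 factors > 1: none. So H_2 ≅ 0.

H_0 ≅ Z,  H_1 ≅ Z/2,  H_2 = 0.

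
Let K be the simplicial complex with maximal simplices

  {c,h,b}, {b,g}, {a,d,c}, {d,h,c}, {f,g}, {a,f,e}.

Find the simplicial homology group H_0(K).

Order the vertices as a < b < c < d < e < f < g < h. Listing each simplex with vertices in this order, K has dimension 2 with simplices:

  0-simplices (8): a, b, c, d, e, f, g, h
  1-simplices (12): ac, ad, ae, af, bc, bg, bh, cd, ch, dh, ef, fg
  2-simplices (4): acd, aef, bch, cdh

so the chain groups are C_0 ≅ Z^8, C_1 ≅ Z^12, C_2 ≅ Z^4.

∂_1: C_1 → C_0 maps an edge to its endpoints' difference, ∂[p,q] = q − p. For instance
  ∂bc = c − b.
This gives a 8×12 integer matrix of rank 7; reducing to Smith normal form yields diagonal entries (1,1,1,1,1,1,1).

∂_2: C_2 → C_1 maps a triangle to the signed sum of its edges. For instance
  ∂aef = ef − af + ae,
  ∂acd = cd − ad + ac.
The 12×4 boundary matrix has rank 4 and Smith normal form diag(1,1,1,1).

Now H_k = ker ∂_k / im ∂_{k+1}, so:

  H_0: rank C_0 − rank ∂_1 = 8 − 7 = 1, and the invariant factors of ∂_1 are all 1, so H_0 = Z.

H_0 ≅ Z.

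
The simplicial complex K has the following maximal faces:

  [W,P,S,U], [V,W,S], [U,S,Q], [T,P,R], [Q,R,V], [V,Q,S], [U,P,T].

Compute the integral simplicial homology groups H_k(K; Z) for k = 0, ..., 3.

H_0 = Z,  H_1 = Z,  H_2 = 0,  H_3 = 0.

Take the total order P < Q < R < S < T < U < V < W on the vertex set. Then K (dimension 3) consists of the simplices:

  0-simplices (8): P, Q, R, S, T, U, V, W
  1-simplices (17): PR, PS, PT, PU, PW, QR, QS, QU, QV, RT, RV, SU, SV, SW, TU, UW, VW
  2-simplices (10): PRT, PSU, PSW, PTU, PUW, QRV, QSU, QSV, SUW, SVW
  3-simplices (1): PSUW

Hence C_0 ≅ Z^8, C_1 ≅ Z^17, C_2 ≅ Z^10, C_3 ≅ Z^1.

∂_1: C_1 → C_0 sends each edge [p,q] (with p < q) to q − p. For instance
  ∂QU = U − Q.
The resulting 8×17 matrix has rank 7, and its Smith normal form has invariant factors (1,1,1,1,1,1,1).

Boundary ∂_2: C_2 → C_1 sends each 2-simplex [p,q,r] to [q,r] − [p,r] + [p,q]. For instance
  ∂PSW = SW − PW + PS,
  ∂PSU = SU − PU + PS.
As a 17×10 matrix over Z this has rank 9, with invariant factors (1,1,1,1,1,1,1,1,1).

The boundary map ∂_3: C_3 → C_2 sends each 3-simplex σ to the alternating sum Σ_i (−1)^i (σ with its i-th vertex removed). For instance
  ∂PSUW = SUW − PUW + PSW − PSU.
As a 10×1 matrix over Z this has rank 1, with invariant factors (1).

Reading off H_k = ker ∂_k / im ∂_{k+1}:

  H_0: rank C_0 − rank ∂_1 = 8 − 7 = 1, and the invariant factors of ∂_1 are all 1, so H_0 ≅ Z.
  H_1: rank ker ∂_1 − rank ∂_2 = (17 − 7) − 9 = 1, and the invariant factors of ∂_2 are all 1, so H_1 ≅ Z.
  H_2: rank ker ∂_2 − rank ∂_3 = (10 − 9) − 1 = 0, and the invariant factors of ∂_3 are all 1, so H_2 ≅ 0.
  H_3: rank ker ∂_3 − rank ∂_4 = (1 − 1) − 0 = 0, and there is no ∂_4, so H_3 ≅ 0.

As a check, the Euler characteristic is 8 − 17 + 10 − 1 = 0, which agrees with 1 − 1 + 0 − 0 = 0.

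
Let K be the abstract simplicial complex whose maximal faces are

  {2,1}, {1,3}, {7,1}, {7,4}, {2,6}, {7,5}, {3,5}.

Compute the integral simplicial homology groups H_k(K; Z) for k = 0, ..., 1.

Order the vertices as 1 < 2 < 3 < 4 < 5 < 6 < 7. Listing each simplex with vertices in this order, K has dimension 1 with simplices:

  0-simplices (7): [1], [2], [3], [4], [5], [6], [7]
  1-simplices (7): [1,2], [1,3], [1,7], [2,6], [3,5], [4,7], [5,7]

giving chain groups C_0 ≅ Z^7, C_1 ≅ Z^7.

Boundary ∂_1: C_1 → C_0 sends each edge [p,q] (with p < q) to q − p.
The resulting 7×7 matrix has rank 6, and its Smith normal form has invariant factors (1,1,1,1,1,1).

Reading off H_k = ker ∂_k / im ∂_{k+1}:

  H_0: rank C_0 − rank ∂_1 = 7 − 6 = 1, and the invariant factors of ∂_1 are all 1, so H_0 ≅ Z.
  H_1: rank ker ∂_1 − rank ∂_2 = (7 − 6) − 0 = 1, and there is no ∂_2, so H_1 ≅ Z.

As a check, the Euler characteristic is 7 − 7 = 0, which agrees with 1 − 1 = 0.

H_0 = Z,  H_1 = Z.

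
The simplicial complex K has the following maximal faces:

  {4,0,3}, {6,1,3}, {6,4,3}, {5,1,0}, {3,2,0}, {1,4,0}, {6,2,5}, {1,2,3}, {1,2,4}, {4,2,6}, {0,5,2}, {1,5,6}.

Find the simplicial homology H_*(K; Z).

Order the vertices as 0 < 1 < 2 < 3 < 4 < 5 < 6. Listing each simplex with vertices in this order, K has dimension 2 with simplices:

  0-simplices (7): [0], [1], [2], [3], [4], [5], [6]
  1-simplices (18): [0,1], [0,2], [0,3], [0,4], [0,5], [1,2], [1,3], [1,4], [1,5], [1,6], [2,3], [2,4], [2,5], [2,6], [3,4], [3,6], [4,6], [5,6]
  2-simplices (12): [0,1,4], [0,1,5], [0,2,3], [0,2,5], [0,3,4], [1,2,3], [1,2,4], [1,3,6], [1,5,6], [2,4,6], [2,5,6], [3,4,6]

so the chain groups are C_0 ≅ Z^7, C_1 ≅ Z^18, C_2 ≅ Z^12.

∂_1: C_1 → C_0 sends each edge [p,q] (with p < q) to q − p.
The 7×18 boundary matrix has rank 6 and Smith normal form diag(1,1,1,1,1,1).

The boundary map ∂_2: C_2 → C_1 sends each 2-simplex [p,q,r] to [q,r] − [p,r] + [p,q]. For instance
  ∂[1,2,4] = [2,4] − [1,4] + [1,2],
  ∂[0,1,5] = [1,5] − [0,5] + [0,1].
This gives a 18×12 integer matrix of rank 12; reducing to Smith normal form yields diagonal entries (1,1,1,1,1,1,1,1,1,1,1,2).

Computing H_k = (kernel of ∂_k) / (image of ∂_{k+1}):

  H_0: rank C_0 − rank ∂_1 = 7 − 6 = 1, and the invariant factors of ∂_1 are all 1, so H_0 = Z.
  H_1: rank ker ∂_1 − rank ∂_2 = (18 − 6) − 12 = 0, and ∂_2 has invariant factor 2 > 1, so H_1 = Z/2Z.
  H_2: rank ker ∂_2 − rank ∂_3 = (12 − 12) − 0 = 0, and there is no ∂_3, so H_2 = 0.

As a check, the Euler characteristic is 7 − 18 + 12 = 1, which agrees with 1 − 0 + 0 = 1.

H_0 ≅ Z,  H_1 ≅ Z/2Z,  H_2 = 0.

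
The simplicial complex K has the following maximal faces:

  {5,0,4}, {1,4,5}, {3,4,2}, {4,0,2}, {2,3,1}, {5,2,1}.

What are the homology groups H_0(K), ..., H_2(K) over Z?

H_0 ≅ Z,  H_1 ≅ Z,  H_2 = 0.

Take the total order 0 < 1 < 2 < 3 < 4 < 5 on the vertex set. Then K (dimension 2) consists of the simplices:

  0-simplices (6): [0], [1], [2], [3], [4], [5]
  1-simplices (12): [0,2], [0,4], [0,5], [1,2], [1,3], [1,4], [1,5], [2,3], [2,4], [2,5], [3,4], [4,5]
  2-simplices (6): [0,2,4], [0,4,5], [1,2,3], [1,2,5], [1,4,5], [2,3,4]

Hence C_0 ≅ Z^6, C_1 ≅ Z^12, C_2 ≅ Z^6.

∂_1: C_1 → C_0 maps an edge to its endpoints' difference, ∂[p,q] = q − p.
As a 6×12 matrix over Z this has rank 5, with invariant factors (1,1,1,1,1).

Boundary ∂_2: C_2 → C_1 sends each 2-simplex [p,q,r] to [q,r] − [p,r] + [p,q]. For instance
  ∂[0,4,5] = [4,5] − [0,5] + [0,4],
  ∂[1,4,5] = [4,5] − [1,5] + [1,4].
The 12×6 boundary matrix has rank 6 and Smith normal form diag(1,1,1,1,1,1).

Reading off H_k = ker ∂_k / im ∂_{k+1}:

  H_0: rank C_0 − rank ∂_1 = 6 − 5 = 1, and the invariant factors of ∂_1 are all 1, so H_0 = Z.
  H_1: rank ker ∂_1 − rank ∂_2 = (12 − 5) − 6 = 1, and the invariant factors of ∂_2 are all 1, so H_1 = Z.
  H_2: rank ker ∂_2 − rank ∂_3 = (6 − 6) − 0 = 0, and there is no ∂_3, so H_2 = 0.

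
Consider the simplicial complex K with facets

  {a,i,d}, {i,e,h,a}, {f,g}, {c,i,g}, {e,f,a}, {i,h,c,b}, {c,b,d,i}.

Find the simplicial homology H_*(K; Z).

H_0 ≅ Z,  H_1 ≅ Z,  H_2 = 0,  H_3 = 0.

Order the vertices as a < b < c < d < e < f < g < h < i. Listing each simplex with vertices in this order, K has dimension 3 with simplices:

  0-simplices (9): a, b, c, d, e, f, g, h, i
  1-simplices (20): ad, ae, af, ah, ai, bc, bd, bh, bi, cd, cg, ch, ci, di, ef, eh, ei, fg, gi, hi
  2-simplices (14): adi, aef, aeh, aei, ahi, bcd, bch, bci, bdi, bhi, cdi, cgi, chi, ehi
  3-simplices (3): aehi, bcdi, bchi

Hence C_0 ≅ Z^9, C_1 ≅ Z^20, C_2 ≅ Z^14, C_3 ≅ Z^3.

Boundary ∂_1: C_1 → C_0 maps an edge to its endpoints' difference, ∂[p,q] = q − p. For instance
  ∂ai = i − a.
This gives a 9×20 integer matrix of rank 8; reducing to Smith normal form yields diagonal entries (1,1,1,1,1,1,1,1).

The boundary map ∂_2: C_2 → C_1 sends each 2-simplex [p,q,r] to [q,r] − [p,r] + [p,q]. For instance
  ∂cdi = di − ci + cd,
  ∂bci = ci − bi + bc.
As a 20×14 matrix over Z this has rank 11, with invariant factors (1,1,1,1,1,1,1,1,1,1,1).

The boundary map ∂_3: C_3 → C_2 sends each 3-simplex σ to the alternating sum Σ_i (−1)^i (σ with its i-th vertex removed). For instance
  ∂bcdi = cdi − bdi + bci − bcd,
  ∂bchi = chi − bhi + bci − bch.
As a 14×3 matrix over Z this has rank 3, with invariant factors (1,1,1).

From H_k ≅ ker(∂_k) / im(∂_{k+1}) we obtain:

  H_0: rank C_0 − rank ∂_1 = 9 − 8 = 1, and the invariant factors of ∂_1 are all 1, so H_0 = Z.
  H_1: rank ker ∂_1 − rank ∂_2 = (20 − 8) − 11 = 1, and the invariant factors of ∂_2 are all 1, so H_1 = Z.
  H_2: rank ker ∂_2 − rank ∂_3 = (14 − 11) − 3 = 0, and the invariant factors of ∂_3 are all 1, so H_2 = 0.
  H_3: rank ker ∂_3 − rank ∂_4 = (3 − 3) − 0 = 0, and there is no ∂_4, so H_3 = 0.

As a check, the Euler characteristic is 9 − 20 + 14 − 3 = 0, which agrees with 1 − 1 + 0 − 0 = 0.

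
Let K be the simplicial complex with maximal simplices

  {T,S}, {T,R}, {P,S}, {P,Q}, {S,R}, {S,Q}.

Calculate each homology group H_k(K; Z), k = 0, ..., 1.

H_0 ≅ Z,  H_1 ≅ Z^2.

K has 5 vertices, 6 edges.
rank ∂_0 = 0, rank ∂_1 = 4 ⇒ b_0 = 5 − 0 − 4 = 1; all invariant factors of ∂_1 are 1 so no torsion. So H_0 ≅ Z.
rank ∂_1 = 4, rank ∂_2 = 0 ⇒ b_1 = 6 − 4 − 0 = 2. So H_1 ≅ Z^2.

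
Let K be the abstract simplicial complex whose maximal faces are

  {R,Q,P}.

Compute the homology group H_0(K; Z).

H_0 = Z.

Order the vertices as P < Q < R. Listing each simplex with vertices in this order, K has dimension 2 with simplices:

  0-simplices (3): P, Q, R
  1-simplices (3): PQ, PR, QR
  2-simplices (1): PQR

so the chain groups are C_0 ≅ Z^3, C_1 ≅ Z^3, C_2 ≅ Z^1.

∂_1: C_1 → C_0 is given by ∂[p,q] = [q] − [p]. For instance
  ∂PR = R − P.
The resulting 3×3 matrix has rank 2, and its Smith normal form has invariant factors (1,1).

The boundary map ∂_2: C_2 → C_1 sends each 2-simplex [p,q,r] to [q,r] − [p,r] + [p,q]. For instance
  ∂PQR = QR − PR + PQ.
The 3×1 boundary matrix has rank 1 and Smith normal form diag(1).

Computing H_k = (kernel of ∂_k) / (image of ∂_{k+1}):

  H_0: rank C_0 − rank ∂_1 = 3 − 2 = 1, and the invariant factors of ∂_1 are all 1, so H_0 ≅ Z.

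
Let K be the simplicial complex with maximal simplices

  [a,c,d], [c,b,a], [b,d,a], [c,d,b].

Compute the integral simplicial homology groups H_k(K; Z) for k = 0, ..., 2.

H_0 = Z,  H_1 = 0,  H_2 = Z.

We work with the vertex ordering a < b < c < d. The simplices of K, each written with vertices in increasing order, are:

  0-simplices (4): a, b, c, d
  1-simplices (6): ab, ac, ad, bc, bd, cd
  2-simplices (4): abc, abd, acd, bcd

so the chain groups are C_0 ≅ Z^4, C_1 ≅ Z^6, C_2 ≅ Z^4.

∂_1: C_1 → C_0 sends each edge [p,q] (with p < q) to q − p. For instance
  ∂bd = d − b.
The resulting 4×6 matrix has rank 3, and its Smith normal form has invariant factors (1,1,1).

Boundary ∂_2: C_2 → C_1 maps a triangle to the signed sum of its edges. For instance
  ∂bcd = cd − bd + bc,
  ∂acd = cd − ad + ac.
As a 6×4 matrix over Z this has rank 3, with invariant factors (1,1,1).

From H_k ≅ ker(∂_k) / im(∂_{k+1}) we obtain:

  H_0: rank C_0 − rank ∂_1 = 4 − 3 = 1, and the invariant factors of ∂_1 are all 1, so H_0 = Z.
  H_1: rank ker ∂_1 − rank ∂_2 = (6 − 3) − 3 = 0, and the invariant factors of ∂_2 are all 1, so H_1 = 0.
  H_2: rank ker ∂_2 − rank ∂_3 = (4 − 3) − 0 = 1, and there is no ∂_3, so H_2 = Z.

As a check, the Euler characteristic is 4 − 6 + 4 = 2, which agrees with 1 − 0 + 1 = 2.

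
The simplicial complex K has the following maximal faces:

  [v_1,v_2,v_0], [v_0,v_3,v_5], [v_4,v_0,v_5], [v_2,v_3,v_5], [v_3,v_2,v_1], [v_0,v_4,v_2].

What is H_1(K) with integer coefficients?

Order the vertices as v_0 < v_1 < v_2 < v_3 < v_4 < v_5. Listing each simplex with vertices in this order, K has dimension 2 with simplices:

  0-simplices (6): [v_0], [v_1], [v_2], [v_3], [v_4], [v_5]
  1-simplices (12): [v_0,v_1], [v_0,v_2], [v_0,v_3], [v_0,v_4], [v_0,v_5], [v_1,v_2], [v_1,v_3], [v_2,v_3], [v_2,v_4], [v_2,v_5], [v_3,v_5], [v_4,v_5]
  2-simplices (6): [v_0,v_1,v_2], [v_0,v_2,v_4], [v_0,v_3,v_5], [v_0,v_4,v_5], [v_1,v_2,v_3], [v_2,v_3,v_5]

giving chain groups C_0 ≅ Z^6, C_1 ≅ Z^12, C_2 ≅ Z^6.

Boundary ∂_1: C_1 → C_0 is given by ∂[p,q] = [q] − [p]. For instance
  ∂[v_4,v_5] = [v_5] − [v_4].
The resulting 6×12 matrix has rank 5, and its Smith normal form has invariant factors (1,1,1,1,1).

The boundary map ∂_2: C_2 → C_1 acts by ∂[p,q,r] = [q,r] − [p,r] + [p,q]. For instance
  ∂[v_1,v_2,v_3] = [v_2,v_3] − [v_1,v_3] + [v_1,v_2],
  ∂[v_0,v_2,v_4] = [v_2,v_4] − [v_0,v_4] + [v_0,v_2].
The 12×6 boundary matrix has rank 6 and Smith normal form diag(1,1,1,1,1,1).

Now H_k = ker ∂_k / im ∂_{k+1}, so:

  H_1: rank ker ∂_1 − rank ∂_2 = (12 − 5) − 6 = 1, and the invariant factors of ∂_2 are all 1, so H_1 ≅ Z.

H_1 = Z.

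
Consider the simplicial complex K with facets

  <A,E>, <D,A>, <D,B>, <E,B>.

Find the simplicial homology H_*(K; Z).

We work with the vertex ordering A < B < D < E. The simplices of K, each written with vertices in increasing order, are:

  0-simplices (4): A, B, D, E
  1-simplices (4): AD, AE, BD, BE

so the chain groups are C_0 ≅ Z^4, C_1 ≅ Z^4.

The boundary map ∂_1: C_1 → C_0 sends each edge [p,q] (with p < q) to q − p. For instance
  ∂AD = D − A.
As a 4×4 matrix over Z this has rank 3, with invariant factors (1,1,1).

From H_k ≅ ker(∂_k) / im(∂_{k+1}) we obtain:

  H_0: rank C_0 − rank ∂_1 = 4 − 3 = 1, and the invariant factors of ∂_1 are all 1, so H_0 = Z.
  H_1: rank ker ∂_1 − rank ∂_2 = (4 − 3) − 0 = 1, and there is no ∂_2, so H_1 = Z.

H_0 ≅ Z,  H_1 ≅ Z.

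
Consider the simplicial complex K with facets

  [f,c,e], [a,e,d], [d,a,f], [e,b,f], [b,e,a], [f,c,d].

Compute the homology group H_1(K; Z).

Fix the vertex order a < b < c < d < e < f and write every simplex with vertices in increasing order. Then dim K = 2 and the simplices of K are:

  0-simplices (6): a, b, c, d, e, f
  1-simplices (12): ab, ad, ae, af, be, bf, cd, ce, cf, de, df, ef
  2-simplices (6): abe, ade, adf, bef, cdf, cef

so the chain groups are C_0 ≅ Z^6, C_1 ≅ Z^12, C_2 ≅ Z^6.

Boundary ∂_1: C_1 → C_0 is given by ∂[p,q] = [q] − [p]. For instance
  ∂be = e − b.
The resulting 6×12 matrix has rank 5, and its Smith normal form has invariant factors (1,1,1,1,1).

Boundary ∂_2: C_2 → C_1 acts by ∂[p,q,r] = [q,r] − [p,r] + [p,q]. For instance
  ∂bef = ef − bf + be,
  ∂cef = ef − cf + ce.
The 12×6 boundary matrix has rank 6 and Smith normal form diag(1,1,1,1,1,1).

From H_k ≅ ker(∂_k) / im(∂_{k+1}) we obtain:

  H_1: rank ker ∂_1 − rank ∂_2 = (12 − 5) − 6 = 1, and the invariant factors of ∂_2 are all 1, so H_1 = Z.

(K is a triangulation of the cylinder S^1 x I.)

H_1 ≅ Z.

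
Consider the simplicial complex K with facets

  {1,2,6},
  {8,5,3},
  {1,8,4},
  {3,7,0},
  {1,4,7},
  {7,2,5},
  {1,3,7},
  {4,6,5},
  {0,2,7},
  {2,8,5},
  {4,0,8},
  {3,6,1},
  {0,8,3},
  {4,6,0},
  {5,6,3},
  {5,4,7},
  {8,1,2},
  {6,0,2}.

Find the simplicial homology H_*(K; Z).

K has 9 vertices, 27 edges, 18 triangles.
rank ∂_0 = 0, rank ∂_1 = 8 ⇒ b_0 = 9 − 0 − 8 = 1; all invariant factors of ∂_1 are 1 so no torsion. So H_0 = Z.
rank ∂_1 = 8, rank ∂_2 = 17 ⇒ b_1 = 27 − 8 − 17 = 2; all invariant factors of ∂_2 are 1 so no torsion. So H_1 = Z^2.
rank ∂_2 = 17, rank ∂_3 = 0 ⇒ b_2 = 18 − 17 − 0 = 1. So H_2 = Z.

H_0 = Z,  H_1 = Z^2,  H_2 = Z.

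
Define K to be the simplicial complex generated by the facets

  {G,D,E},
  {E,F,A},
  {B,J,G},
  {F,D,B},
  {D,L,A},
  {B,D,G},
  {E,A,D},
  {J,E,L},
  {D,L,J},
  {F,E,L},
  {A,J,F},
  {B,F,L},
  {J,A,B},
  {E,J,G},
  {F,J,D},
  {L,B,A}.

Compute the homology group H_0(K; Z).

Fix the vertex order A < B < D < E < F < G < J < L and write every simplex with vertices in increasing order. Then dim K = 2 and the simplices of K are:

  0-simplices (8): A, B, D, E, F, G, J, L
  1-simplices (24): AB, AD, AE, AF, AJ, AL, BD, BF, BG, BJ, BL, DE, DF, DG, DJ, DL, EF, EG, EJ, EL, FJ, FL, GJ, JL
  2-simplices (16): ABJ, ABL, ADE, ADL, AEF, AFJ, BDF, BDG, BFL, BGJ, DEG, DFJ, DJL, EFL, EGJ, EJL

giving chain groups C_0 ≅ Z^8, C_1 ≅ Z^24, C_2 ≅ Z^16.

The boundary map ∂_1: C_1 → C_0 is given by ∂[p,q] = [q] − [p]. For instance
  ∂AD = D − A.
This gives a 8×24 integer matrix of rank 7; reducing to Smith normal form yields diagonal entries (1,1,1,1,1,1,1).

The boundary map ∂_2: C_2 → C_1 sends each 2-simplex [p,q,r] to [q,r] − [p,r] + [p,q]. For instance
  ∂EJL = JL − EL + EJ,
  ∂BDG = DG − BG + BD.
The 24×16 boundary matrix has rank 15 and Smith normal form diag(1,1,1,1,1,1,1,1,1,1,1,1,1,1,1).

Reading off H_k = ker ∂_k / im ∂_{k+1}:

  H_0: rank C_0 − rank ∂_1 = 8 − 7 = 1, and the invariant factors of ∂_1 are all 1, so H_0 = Z.

H_0 ≅ Z.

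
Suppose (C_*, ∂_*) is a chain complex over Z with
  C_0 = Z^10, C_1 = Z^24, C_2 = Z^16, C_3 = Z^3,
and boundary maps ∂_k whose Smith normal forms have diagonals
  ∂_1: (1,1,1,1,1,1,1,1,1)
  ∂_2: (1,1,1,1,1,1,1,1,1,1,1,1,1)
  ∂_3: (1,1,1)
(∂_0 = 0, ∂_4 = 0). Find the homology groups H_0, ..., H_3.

H_0 ≅ Z,  H_1 ≅ Z^2,  H_2 = 0,  H_3 = 0.

H_0: b_0 = 10 − 0 − 9 = 1; torsion from ∂_1 factors > 1: none. So H_0 ≅ Z.
H_1: b_1 = 24 − 9 − 13 = 2; torsion from ∂_2 factors > 1: none. So H_1 ≅ Z^2.
H_2: b_2 = 16 − 13 − 3 = 0; torsion from ∂_3 factors > 1: none. So H_2 ≅ 0.
H_3: b_3 = 3 − 3 − 0 = 0; torsion from ∂_4 factors > 1: none. So H_3 ≅ 0.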